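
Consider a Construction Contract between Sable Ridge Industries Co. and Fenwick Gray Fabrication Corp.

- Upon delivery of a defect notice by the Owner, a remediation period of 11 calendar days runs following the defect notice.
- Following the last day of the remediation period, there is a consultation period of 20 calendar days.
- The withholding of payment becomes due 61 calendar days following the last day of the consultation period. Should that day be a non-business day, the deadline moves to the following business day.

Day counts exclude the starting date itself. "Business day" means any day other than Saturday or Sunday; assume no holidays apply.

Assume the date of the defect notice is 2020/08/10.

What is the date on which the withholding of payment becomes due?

2020/11/10

Adding 11 calendar days to 2020/08/10 gives 2020/08/21, which is the last day of the remediation period.
The last day of the consultation period: 20 calendar days after 2020/08/21 is 2020/09/10.
The date on which the withholding of payment becomes due: 2020/09/10 + 61 days = 2020/11/10. 2020/11/10 is a Tuesday, so no roll-forward applies.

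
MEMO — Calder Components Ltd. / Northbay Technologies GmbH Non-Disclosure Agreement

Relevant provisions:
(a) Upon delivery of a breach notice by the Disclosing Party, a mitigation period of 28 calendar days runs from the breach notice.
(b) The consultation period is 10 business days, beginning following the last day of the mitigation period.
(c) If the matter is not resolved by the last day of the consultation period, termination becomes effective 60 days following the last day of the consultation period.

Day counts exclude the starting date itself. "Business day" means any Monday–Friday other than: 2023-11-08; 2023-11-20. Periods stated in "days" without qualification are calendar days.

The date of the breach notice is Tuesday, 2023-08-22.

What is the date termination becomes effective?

The last day of the mitigation period: 2023-08-22 + 28 days = 2023-09-19.
The last day of the consultation period: 10 business days after Tuesday, 2023-09-19, skipping weekends — Sep 20, Sep 21, Sep 22, Sep 25, Sep 26, Sep 27, Sep 28, Sep 29, Oct 2, Oct 3 — lands on Tuesday, 2023-10-03.
The date termination becomes effective: 2023-10-03 + 60 days = 2023-12-02.

2023-12-02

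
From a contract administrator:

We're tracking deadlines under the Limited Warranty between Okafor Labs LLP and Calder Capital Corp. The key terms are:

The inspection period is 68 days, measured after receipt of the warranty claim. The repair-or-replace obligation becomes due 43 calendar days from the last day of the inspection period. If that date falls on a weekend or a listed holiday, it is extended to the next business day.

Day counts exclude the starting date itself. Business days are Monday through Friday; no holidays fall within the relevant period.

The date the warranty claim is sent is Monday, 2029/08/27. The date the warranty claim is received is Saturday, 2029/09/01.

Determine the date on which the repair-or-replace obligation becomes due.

The last day of the inspection period: 68 calendar days after 2029/09/01 is 2029/11/08.
Adding 43 calendar days to 2029/11/08 gives 2029/12/21, which is the date on which the repair-or-replace obligation becomes due. 2029/12/21 is a Friday, so no roll-forward applies.

2029/12/21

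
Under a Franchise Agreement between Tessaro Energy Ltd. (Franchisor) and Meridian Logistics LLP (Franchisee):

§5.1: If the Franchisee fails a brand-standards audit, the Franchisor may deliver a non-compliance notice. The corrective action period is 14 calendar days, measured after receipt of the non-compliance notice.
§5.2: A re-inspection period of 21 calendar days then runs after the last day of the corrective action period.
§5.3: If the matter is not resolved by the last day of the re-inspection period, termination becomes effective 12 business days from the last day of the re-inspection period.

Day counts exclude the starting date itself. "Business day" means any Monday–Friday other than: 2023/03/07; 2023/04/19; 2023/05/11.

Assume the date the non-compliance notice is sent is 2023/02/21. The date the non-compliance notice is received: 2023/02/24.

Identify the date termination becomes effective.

Adding 14 calendar days to 2023/02/24 gives 2023/03/10, which is the last day of the corrective action period.
The last day of the re-inspection period: 21 calendar days after 2023/03/10 is 2023/03/31.
From Friday, 2023/03/31, 12 business days (Apr 3, Apr 4, Apr 5, Apr 6, …, Apr 14, Apr 17, Apr 18, skipping weekends) brings us to Tuesday, 2023/04/18, which is the date termination becomes effective.

2023/04/18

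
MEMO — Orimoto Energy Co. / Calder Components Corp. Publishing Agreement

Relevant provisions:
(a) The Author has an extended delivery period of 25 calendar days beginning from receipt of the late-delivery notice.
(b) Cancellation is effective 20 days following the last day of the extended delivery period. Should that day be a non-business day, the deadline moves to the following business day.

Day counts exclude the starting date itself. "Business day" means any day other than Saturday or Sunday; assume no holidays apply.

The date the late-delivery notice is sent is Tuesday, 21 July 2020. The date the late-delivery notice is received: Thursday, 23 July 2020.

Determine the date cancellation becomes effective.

7 September 2020

The last day of the extended delivery period: 23 July 2020 + 25 days = 17 August 2020.
Adding 20 calendar days to 17 August 2020 gives 6 September 2020, which is the date cancellation becomes effective. That falls on a Sunday, so it rolls to the next business day, Monday, 7 September 2020.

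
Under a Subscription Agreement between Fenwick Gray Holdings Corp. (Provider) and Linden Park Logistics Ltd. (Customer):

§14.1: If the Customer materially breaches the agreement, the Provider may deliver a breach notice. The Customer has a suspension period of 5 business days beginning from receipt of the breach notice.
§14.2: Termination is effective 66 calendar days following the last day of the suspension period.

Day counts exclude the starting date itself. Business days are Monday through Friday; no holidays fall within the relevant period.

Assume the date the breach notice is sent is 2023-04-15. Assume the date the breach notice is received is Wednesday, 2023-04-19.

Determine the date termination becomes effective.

From Wednesday, 2023-04-19, 5 business days (Apr 20, Apr 21, Apr 24, Apr 25, Apr 26, skipping weekends) brings us to Wednesday, 2023-04-26, which is the last day of the suspension period.
Adding 66 calendar days to 2023-04-26 gives 2023-07-01, which is the date termination becomes effective.

2023-07-01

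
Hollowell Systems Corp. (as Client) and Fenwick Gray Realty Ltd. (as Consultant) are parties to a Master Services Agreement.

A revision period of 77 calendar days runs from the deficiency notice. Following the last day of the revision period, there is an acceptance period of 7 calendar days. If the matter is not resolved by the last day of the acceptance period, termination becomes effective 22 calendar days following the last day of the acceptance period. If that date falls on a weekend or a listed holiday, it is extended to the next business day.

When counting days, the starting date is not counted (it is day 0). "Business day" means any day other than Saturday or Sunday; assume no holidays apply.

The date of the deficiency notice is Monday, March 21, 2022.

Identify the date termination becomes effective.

July 5, 2022

The last day of the revision period: March 21, 2022 + 77 days = June 6, 2022.
The last day of the acceptance period: June 6, 2022 + 7 days = June 13, 2022.
Adding 22 calendar days to June 13, 2022 gives July 5, 2022, which is the date termination becomes effective. July 5, 2022 is a Tuesday, so no roll-forward applies.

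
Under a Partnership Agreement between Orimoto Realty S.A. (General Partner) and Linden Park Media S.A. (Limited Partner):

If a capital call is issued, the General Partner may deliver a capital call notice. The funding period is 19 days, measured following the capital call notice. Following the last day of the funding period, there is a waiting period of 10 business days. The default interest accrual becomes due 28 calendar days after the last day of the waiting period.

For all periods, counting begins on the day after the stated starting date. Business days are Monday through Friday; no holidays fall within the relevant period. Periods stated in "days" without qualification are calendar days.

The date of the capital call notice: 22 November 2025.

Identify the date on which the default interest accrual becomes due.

22 January 2026

Adding 19 calendar days to 22 November 2025 gives 11 December 2025, which is the last day of the funding period.
The last day of the waiting period: counting 10 business days from Thursday, 11 December 2025 (Dec 12, Dec 15, Dec 16, Dec 17, Dec 18, Dec 19, Dec 22, Dec 23, Dec 24, Dec 25, skipping weekends) reaches Thursday, 25 December 2025.
Adding 28 calendar days to 25 December 2025 gives 22 January 2026, which is the date on which the default interest accrual becomes due.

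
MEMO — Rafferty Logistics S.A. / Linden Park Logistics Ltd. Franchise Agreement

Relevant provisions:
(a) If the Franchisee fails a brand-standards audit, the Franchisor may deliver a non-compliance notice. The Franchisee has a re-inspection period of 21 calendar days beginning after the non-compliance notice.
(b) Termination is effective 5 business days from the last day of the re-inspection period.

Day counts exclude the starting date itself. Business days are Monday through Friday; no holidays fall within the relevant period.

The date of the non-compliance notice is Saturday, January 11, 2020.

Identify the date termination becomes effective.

The last day of the re-inspection period: 21 calendar days after January 11, 2020 is February 1, 2020.
From Saturday, February 1, 2020, 5 business days (Feb 3, Feb 4, Feb 5, Feb 6, Feb 7, skipping weekends) brings us to Friday, February 7, 2020, which is the date termination becomes effective.

February 7, 2020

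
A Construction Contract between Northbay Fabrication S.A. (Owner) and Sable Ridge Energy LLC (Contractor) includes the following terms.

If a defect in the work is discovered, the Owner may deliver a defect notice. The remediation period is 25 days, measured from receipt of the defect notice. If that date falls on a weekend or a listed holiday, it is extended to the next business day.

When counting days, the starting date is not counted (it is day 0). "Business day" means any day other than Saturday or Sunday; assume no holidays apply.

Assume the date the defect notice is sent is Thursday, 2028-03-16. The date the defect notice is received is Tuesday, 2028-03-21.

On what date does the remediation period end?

2028-04-17

Adding 25 calendar days to 2028-03-21 gives 2028-04-15, which is the last day of the remediation period. That falls on a Saturday, so it rolls to the next business day, Monday, 2028-04-17.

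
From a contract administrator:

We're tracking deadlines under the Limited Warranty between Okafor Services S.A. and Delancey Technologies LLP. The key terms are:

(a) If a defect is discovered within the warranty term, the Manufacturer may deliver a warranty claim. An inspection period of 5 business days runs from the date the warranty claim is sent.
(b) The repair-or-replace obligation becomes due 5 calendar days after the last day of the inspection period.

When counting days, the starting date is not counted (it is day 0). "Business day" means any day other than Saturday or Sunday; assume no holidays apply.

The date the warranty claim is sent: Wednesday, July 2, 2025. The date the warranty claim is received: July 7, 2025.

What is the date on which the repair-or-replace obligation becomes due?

The last day of the inspection period: 5 business days after Wednesday, July 2, 2025, skipping weekends — Jul 3, Jul 4, Jul 7, Jul 8, Jul 9 — lands on Wednesday, July 9, 2025.
The date on which the repair-or-replace obligation becomes due: July 9, 2025 + 5 days = July 14, 2025.

July 14, 2025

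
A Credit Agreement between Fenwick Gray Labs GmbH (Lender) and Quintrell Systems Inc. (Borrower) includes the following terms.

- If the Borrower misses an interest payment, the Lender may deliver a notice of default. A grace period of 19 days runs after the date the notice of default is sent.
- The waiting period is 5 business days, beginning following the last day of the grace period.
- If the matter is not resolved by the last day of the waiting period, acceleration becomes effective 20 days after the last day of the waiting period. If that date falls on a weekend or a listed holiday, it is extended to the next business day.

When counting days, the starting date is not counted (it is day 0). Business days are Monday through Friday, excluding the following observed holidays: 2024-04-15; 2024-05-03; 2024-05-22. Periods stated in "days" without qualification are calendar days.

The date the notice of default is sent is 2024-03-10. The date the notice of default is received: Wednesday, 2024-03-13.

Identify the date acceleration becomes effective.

The last day of the grace period: 2024-03-10 + 19 days = 2024-03-29.
The last day of the waiting period: 5 business days after Friday, 2024-03-29, skipping weekends — Apr 1, Apr 2, Apr 3, Apr 4, Apr 5 — lands on Friday, 2024-04-05.
The date acceleration becomes effective: 2024-04-05 + 20 days = 2024-04-25. 2024-04-25 is a Thursday and is not a listed holiday, so no roll-forward applies.

2024-04-25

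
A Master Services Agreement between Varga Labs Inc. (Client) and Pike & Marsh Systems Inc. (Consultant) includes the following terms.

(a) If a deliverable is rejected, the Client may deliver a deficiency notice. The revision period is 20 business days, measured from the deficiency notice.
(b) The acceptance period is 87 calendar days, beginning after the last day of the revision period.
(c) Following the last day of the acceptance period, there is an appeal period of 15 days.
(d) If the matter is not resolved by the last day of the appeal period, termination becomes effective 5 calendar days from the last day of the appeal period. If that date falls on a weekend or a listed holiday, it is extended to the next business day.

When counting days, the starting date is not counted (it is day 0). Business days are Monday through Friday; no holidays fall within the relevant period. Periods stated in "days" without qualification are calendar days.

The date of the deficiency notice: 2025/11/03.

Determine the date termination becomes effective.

The last day of the revision period: counting 20 business days from Monday, 2025/11/03 (Nov 4, Nov 5, Nov 6, Nov 7, …, Nov 27, Nov 28, Dec 1, skipping weekends) reaches Monday, 2025/12/01.
Adding 87 calendar days to 2025/12/01 gives 2026/02/26, which is the last day of the acceptance period.
Adding 15 calendar days to 2026/02/26 gives 2026/03/13, which is the last day of the appeal period.
The date termination becomes effective: 5 calendar days after 2026/03/13 is 2026/03/18. 2026/03/18 is a Wednesday, so no roll-forward applies.

2026/03/18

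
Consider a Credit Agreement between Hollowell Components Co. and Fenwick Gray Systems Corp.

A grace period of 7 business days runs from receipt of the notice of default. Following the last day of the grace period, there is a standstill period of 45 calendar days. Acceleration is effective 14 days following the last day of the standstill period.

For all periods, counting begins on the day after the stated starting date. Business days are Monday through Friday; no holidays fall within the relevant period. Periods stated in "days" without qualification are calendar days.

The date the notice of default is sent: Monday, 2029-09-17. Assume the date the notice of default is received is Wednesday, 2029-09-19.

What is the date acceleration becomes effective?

The last day of the grace period: 7 business days after Wednesday, 2029-09-19, skipping weekends — Sep 20, Sep 21, Sep 24, Sep 25, Sep 26, Sep 27, Sep 28 — lands on Friday, 2029-09-28.
The last day of the standstill period: 2029-09-28 + 45 days = 2029-11-12.
The date acceleration becomes effective: 2029-11-12 + 14 days = 2029-11-26.

2029-11-26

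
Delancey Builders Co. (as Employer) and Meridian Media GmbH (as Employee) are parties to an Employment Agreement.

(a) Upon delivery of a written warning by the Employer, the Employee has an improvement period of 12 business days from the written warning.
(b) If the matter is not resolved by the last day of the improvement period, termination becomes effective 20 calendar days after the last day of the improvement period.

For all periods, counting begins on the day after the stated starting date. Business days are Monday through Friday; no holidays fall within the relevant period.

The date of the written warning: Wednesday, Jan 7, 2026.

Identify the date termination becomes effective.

The last day of the improvement period: counting 12 business days from Wednesday, Jan 7, 2026 (Jan 8, Jan 9, Jan 12, Jan 13, …, Jan 21, Jan 22, Jan 23, skipping weekends) reaches Friday, Jan 23, 2026.
The date termination becomes effective: Jan 23, 2026 + 20 days = Feb 12, 2026.

Feb 12, 2026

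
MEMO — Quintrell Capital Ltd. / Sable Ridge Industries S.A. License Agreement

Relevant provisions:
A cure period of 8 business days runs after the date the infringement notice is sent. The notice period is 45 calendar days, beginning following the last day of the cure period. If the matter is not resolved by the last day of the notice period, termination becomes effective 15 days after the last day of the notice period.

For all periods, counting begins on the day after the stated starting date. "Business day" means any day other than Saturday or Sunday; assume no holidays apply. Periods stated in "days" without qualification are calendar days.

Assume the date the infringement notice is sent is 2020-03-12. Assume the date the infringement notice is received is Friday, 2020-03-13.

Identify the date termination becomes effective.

2020-05-23

The last day of the cure period: counting 8 business days from Thursday, 2020-03-12 (Mar 13, Mar 16, Mar 17, Mar 18, Mar 19, Mar 20, Mar 23, Mar 24, skipping weekends) reaches Tuesday, 2020-03-24.
The last day of the notice period: 45 calendar days after 2020-03-24 is 2020-05-08.
The date termination becomes effective: 15 calendar days after 2020-05-08 is 2020-05-23.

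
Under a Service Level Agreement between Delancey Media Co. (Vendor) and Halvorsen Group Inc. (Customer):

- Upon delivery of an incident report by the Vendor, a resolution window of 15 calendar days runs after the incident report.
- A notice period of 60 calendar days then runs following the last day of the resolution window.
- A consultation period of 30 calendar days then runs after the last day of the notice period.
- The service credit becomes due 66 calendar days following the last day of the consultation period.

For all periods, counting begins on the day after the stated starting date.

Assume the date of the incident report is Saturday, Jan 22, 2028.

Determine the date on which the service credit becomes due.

Jul 11, 2028

The last day of the resolution window: 15 calendar days after Jan 22, 2028 is Feb 6, 2028.
The last day of the notice period: Feb 6, 2028 + 60 days = Apr 6, 2028.
The last day of the consultation period: 30 calendar days after Apr 6, 2028 is May 6, 2028.
The date on which the service credit becomes due: May 6, 2028 + 66 days = Jul 11, 2028.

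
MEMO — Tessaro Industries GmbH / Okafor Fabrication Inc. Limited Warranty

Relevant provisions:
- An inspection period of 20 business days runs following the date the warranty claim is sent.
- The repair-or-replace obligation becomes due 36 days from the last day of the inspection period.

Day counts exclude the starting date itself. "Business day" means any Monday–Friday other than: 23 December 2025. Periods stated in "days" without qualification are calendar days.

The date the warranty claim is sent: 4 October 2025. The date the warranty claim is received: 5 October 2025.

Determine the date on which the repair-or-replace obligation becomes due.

6 December 2025

From Saturday, 4 October 2025, 20 business days (Oct 6, Oct 7, Oct 8, Oct 9, …, Oct 29, Oct 30, Oct 31, skipping weekends) brings us to Friday, 31 October 2025, which is the last day of the inspection period.
Adding 36 calendar days to 31 October 2025 gives 6 December 2025, which is the date on which the repair-or-replace obligation becomes due.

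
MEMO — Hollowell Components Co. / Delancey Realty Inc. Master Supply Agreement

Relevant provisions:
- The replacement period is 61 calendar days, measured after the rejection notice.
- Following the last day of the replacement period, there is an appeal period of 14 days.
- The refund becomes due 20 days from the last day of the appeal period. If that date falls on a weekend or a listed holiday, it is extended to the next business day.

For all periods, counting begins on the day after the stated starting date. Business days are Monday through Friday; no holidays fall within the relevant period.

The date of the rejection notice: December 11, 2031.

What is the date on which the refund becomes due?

March 15, 2032

The last day of the replacement period: 61 calendar days after December 11, 2031 is February 10, 2032.
The last day of the appeal period: 14 calendar days after February 10, 2032 is February 24, 2032.
Adding 20 calendar days to February 24, 2032 gives March 15, 2032, which is the date on which the refund becomes due. March 15, 2032 is a Monday, so no roll-forward applies.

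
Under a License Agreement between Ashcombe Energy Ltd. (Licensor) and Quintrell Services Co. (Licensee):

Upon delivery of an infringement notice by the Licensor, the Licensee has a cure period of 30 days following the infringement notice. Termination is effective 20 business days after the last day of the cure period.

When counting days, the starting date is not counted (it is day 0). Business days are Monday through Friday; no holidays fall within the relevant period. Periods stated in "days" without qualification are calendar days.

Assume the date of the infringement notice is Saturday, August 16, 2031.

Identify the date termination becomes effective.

The last day of the cure period: August 16, 2031 + 30 days = September 15, 2031.
From Monday, September 15, 2031, 20 business days (Sep 16, Sep 17, Sep 18, Sep 19, …, Oct 9, Oct 10, Oct 13, skipping weekends) brings us to Monday, October 13, 2031, which is the date termination becomes effective.

October 13, 2031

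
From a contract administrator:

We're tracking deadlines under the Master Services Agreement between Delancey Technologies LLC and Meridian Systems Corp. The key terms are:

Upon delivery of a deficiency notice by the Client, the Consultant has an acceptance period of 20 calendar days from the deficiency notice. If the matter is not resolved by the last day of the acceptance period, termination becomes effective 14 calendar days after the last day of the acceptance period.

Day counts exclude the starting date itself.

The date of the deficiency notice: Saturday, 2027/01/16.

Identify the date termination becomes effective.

Adding 20 calendar days to 2027/01/16 gives 2027/02/05, which is the last day of the acceptance period.
Adding 14 calendar days to 2027/02/05 gives 2027/02/19, which is the date termination becomes effective.

2027/02/19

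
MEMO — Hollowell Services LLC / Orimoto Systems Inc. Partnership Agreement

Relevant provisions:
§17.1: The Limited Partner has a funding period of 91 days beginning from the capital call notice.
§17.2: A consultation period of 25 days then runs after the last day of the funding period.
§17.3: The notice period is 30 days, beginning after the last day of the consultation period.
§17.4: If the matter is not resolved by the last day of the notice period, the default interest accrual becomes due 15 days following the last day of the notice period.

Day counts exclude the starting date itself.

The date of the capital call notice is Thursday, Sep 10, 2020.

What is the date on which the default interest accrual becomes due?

Feb 18, 2021

The last day of the funding period: 91 calendar days after Sep 10, 2020 is Dec 10, 2020.
The last day of the consultation period: 25 calendar days after Dec 10, 2020 is Jan 4, 2021.
Adding 30 calendar days to Jan 4, 2021 gives Feb 3, 2021, which is the last day of the notice period.
The date on which the default interest accrual becomes due: Feb 3, 2021 + 15 days = Feb 18, 2021.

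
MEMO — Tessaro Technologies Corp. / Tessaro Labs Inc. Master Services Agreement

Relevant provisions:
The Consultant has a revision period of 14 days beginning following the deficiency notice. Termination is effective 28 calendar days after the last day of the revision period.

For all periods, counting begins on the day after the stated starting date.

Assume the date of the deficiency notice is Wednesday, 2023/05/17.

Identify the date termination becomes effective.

The last day of the revision period: 14 calendar days after 2023/05/17 is 2023/05/31.
The date termination becomes effective: 28 calendar days after 2023/05/31 is 2023/06/28.

2023/06/28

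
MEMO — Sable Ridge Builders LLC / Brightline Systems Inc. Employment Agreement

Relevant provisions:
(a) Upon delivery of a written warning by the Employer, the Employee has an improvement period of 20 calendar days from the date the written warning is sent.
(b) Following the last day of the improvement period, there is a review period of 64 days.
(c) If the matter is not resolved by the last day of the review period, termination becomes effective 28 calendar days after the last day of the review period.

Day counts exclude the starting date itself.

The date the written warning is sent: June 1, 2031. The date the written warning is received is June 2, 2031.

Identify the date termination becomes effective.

September 21, 2031

The last day of the improvement period: 20 calendar days after June 1, 2031 is June 21, 2031.
The last day of the review period: 64 calendar days after June 21, 2031 is August 24, 2031.
The date termination becomes effective: August 24, 2031 + 28 days = September 21, 2031.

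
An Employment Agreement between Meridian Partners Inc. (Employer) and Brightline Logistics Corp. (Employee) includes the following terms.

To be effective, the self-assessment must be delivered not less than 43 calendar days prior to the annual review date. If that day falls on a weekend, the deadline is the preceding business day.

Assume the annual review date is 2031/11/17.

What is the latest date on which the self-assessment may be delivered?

2031/10/03

2031/11/17 minus 43 days is 2031/10/05. That is a Sunday, so the deadline moves back to Friday, 2031/10/03.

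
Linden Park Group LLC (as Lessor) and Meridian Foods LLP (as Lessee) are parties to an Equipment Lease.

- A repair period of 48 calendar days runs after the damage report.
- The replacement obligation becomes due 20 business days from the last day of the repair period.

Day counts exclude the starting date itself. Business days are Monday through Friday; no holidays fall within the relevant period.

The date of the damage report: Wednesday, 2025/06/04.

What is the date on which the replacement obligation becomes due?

The last day of the repair period: 2025/06/04 + 48 days = 2025/07/22.
From Tuesday, 2025/07/22, 20 business days (Jul 23, Jul 24, Jul 25, Jul 28, …, Aug 15, Aug 18, Aug 19, skipping weekends) brings us to Tuesday, 2025/08/19, which is the date on which the replacement obligation becomes due.

2025/08/19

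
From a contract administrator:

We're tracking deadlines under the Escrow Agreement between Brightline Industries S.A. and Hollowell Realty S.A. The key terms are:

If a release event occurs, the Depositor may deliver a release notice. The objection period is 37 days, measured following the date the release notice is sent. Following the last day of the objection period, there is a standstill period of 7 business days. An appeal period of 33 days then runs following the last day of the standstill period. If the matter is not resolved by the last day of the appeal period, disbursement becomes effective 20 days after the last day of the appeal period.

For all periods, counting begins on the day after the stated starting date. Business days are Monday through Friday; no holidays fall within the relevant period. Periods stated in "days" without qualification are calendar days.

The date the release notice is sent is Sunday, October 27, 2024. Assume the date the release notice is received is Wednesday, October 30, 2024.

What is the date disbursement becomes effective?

The last day of the objection period: October 27, 2024 + 37 days = December 3, 2024.
From Tuesday, December 3, 2024, 7 business days (Dec 4, Dec 5, Dec 6, Dec 9, Dec 10, Dec 11, Dec 12, skipping weekends) brings us to Thursday, December 12, 2024, which is the last day of the standstill period.
The last day of the appeal period: December 12, 2024 + 33 days = January 14, 2025.
Adding 20 calendar days to January 14, 2025 gives February 3, 2025, which is the date disbursement becomes effective.

February 3, 2025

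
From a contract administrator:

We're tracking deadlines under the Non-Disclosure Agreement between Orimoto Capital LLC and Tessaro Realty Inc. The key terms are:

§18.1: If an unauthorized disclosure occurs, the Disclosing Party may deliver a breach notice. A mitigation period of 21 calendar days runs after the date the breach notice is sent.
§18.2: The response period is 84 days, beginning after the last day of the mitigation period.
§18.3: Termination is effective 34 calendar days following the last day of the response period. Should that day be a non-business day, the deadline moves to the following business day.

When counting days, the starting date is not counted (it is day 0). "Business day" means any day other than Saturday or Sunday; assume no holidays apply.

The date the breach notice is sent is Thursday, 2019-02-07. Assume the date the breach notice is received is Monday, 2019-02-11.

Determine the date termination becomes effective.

The last day of the mitigation period: 21 calendar days after 2019-02-07 is 2019-02-28.
The last day of the response period: 2019-02-28 + 84 days = 2019-05-23.
The date termination becomes effective: 34 calendar days after 2019-05-23 is 2019-06-26. 2019-06-26 is a Wednesday, so no roll-forward applies.

2019-06-26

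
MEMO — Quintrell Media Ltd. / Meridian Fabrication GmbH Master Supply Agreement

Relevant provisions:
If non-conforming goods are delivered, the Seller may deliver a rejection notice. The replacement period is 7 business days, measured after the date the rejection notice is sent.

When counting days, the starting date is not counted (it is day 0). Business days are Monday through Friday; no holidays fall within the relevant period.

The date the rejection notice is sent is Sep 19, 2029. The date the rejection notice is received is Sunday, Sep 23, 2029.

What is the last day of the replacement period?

Sep 28, 2029

From Wednesday, Sep 19, 2029, 7 business days (Sep 20, Sep 21, Sep 24, Sep 25, Sep 26, Sep 27, Sep 28, skipping weekends) brings us to Friday, Sep 28, 2029, which is the last day of the replacement period.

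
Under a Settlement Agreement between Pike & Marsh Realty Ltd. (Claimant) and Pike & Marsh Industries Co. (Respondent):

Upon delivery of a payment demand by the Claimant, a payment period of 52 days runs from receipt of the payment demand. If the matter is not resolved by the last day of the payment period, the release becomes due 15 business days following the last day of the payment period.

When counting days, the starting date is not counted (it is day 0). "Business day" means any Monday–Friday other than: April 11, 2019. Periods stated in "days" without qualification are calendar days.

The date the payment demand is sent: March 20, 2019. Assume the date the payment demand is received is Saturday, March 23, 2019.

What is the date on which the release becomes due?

June 4, 2019

The last day of the payment period: 52 calendar days after March 23, 2019 is May 14, 2019.
From Tuesday, May 14, 2019, 15 business days (May 15, May 16, May 17, May 20, …, May 31, Jun 3, Jun 4, skipping weekends) brings us to Tuesday, June 4, 2019, which is the date on which the release becomes due.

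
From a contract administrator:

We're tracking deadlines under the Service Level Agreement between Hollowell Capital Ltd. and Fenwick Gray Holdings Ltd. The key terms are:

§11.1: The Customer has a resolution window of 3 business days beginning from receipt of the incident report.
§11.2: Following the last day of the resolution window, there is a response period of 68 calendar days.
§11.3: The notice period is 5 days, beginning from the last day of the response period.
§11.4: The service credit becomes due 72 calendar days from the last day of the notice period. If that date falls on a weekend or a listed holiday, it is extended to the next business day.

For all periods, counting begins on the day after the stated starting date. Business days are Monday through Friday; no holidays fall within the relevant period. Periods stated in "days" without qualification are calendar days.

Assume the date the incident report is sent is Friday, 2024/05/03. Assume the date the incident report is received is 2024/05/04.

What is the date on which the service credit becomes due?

The last day of the resolution window: counting 3 business days from Saturday, 2024/05/04 (May 6, May 7, May 8, skipping weekends) reaches Wednesday, 2024/05/08.
Adding 68 calendar days to 2024/05/08 gives 2024/07/15, which is the last day of the response period.
The last day of the notice period: 2024/07/15 + 5 days = 2024/07/20.
Adding 72 calendar days to 2024/07/20 gives 2024/09/30, which is the date on which the service credit becomes due. 2024/09/30 is a Monday, so no roll-forward applies.

2024/09/30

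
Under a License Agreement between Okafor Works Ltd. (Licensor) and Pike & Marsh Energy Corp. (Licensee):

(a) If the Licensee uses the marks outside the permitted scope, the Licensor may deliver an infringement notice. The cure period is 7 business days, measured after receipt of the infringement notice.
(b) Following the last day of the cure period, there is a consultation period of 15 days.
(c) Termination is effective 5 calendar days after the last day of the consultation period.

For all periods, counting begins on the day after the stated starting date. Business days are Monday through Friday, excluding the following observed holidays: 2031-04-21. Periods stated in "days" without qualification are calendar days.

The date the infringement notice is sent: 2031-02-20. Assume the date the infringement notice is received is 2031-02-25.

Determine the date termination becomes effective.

From Tuesday, 2031-02-25, 7 business days (Feb 26, Feb 27, Feb 28, Mar 3, Mar 4, Mar 5, Mar 6, skipping weekends) brings us to Thursday, 2031-03-06, which is the last day of the cure period.
The last day of the consultation period: 2031-03-06 + 15 days = 2031-03-21.
Adding 5 calendar days to 2031-03-21 gives 2031-03-26, which is the date termination becomes effective.

2031-03-26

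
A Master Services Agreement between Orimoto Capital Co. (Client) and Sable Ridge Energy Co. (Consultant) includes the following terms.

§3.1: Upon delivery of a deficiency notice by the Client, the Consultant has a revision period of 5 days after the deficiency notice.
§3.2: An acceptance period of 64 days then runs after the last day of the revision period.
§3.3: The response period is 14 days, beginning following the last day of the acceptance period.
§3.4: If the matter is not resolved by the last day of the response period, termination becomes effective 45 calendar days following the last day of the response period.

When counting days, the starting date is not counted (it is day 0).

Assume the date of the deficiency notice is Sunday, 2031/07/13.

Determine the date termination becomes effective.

The last day of the revision period: 2031/07/13 + 5 days = 2031/07/18.
The last day of the acceptance period: 64 calendar days after 2031/07/18 is 2031/09/20.
The last day of the response period: 2031/09/20 + 14 days = 2031/10/04.
The date termination becomes effective: 45 calendar days after 2031/10/04 is 2031/11/18.

2031/11/18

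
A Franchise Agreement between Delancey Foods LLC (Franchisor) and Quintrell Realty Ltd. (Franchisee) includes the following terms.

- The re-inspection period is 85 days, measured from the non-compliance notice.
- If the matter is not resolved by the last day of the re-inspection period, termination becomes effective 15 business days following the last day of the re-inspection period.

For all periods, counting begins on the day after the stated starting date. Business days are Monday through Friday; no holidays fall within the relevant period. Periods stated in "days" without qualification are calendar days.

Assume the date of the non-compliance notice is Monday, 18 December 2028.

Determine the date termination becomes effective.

3 April 2029

Adding 85 calendar days to 18 December 2028 gives 13 March 2029, which is the last day of the re-inspection period.
The date termination becomes effective: counting 15 business days from Tuesday, 13 March 2029 (Mar 14, Mar 15, Mar 16, Mar 19, …, Mar 30, Apr 2, Apr 3, skipping weekends) reaches Tuesday, 3 April 2029.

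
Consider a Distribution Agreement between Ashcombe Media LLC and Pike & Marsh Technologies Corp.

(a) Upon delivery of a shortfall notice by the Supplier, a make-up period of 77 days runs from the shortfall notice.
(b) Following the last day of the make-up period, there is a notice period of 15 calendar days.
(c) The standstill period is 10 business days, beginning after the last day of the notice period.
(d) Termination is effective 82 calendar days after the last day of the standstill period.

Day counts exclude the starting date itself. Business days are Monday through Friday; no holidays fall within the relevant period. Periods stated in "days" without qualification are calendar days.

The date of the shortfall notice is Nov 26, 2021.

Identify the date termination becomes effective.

Jun 1, 2022

The last day of the make-up period: Nov 26, 2021 + 77 days = Feb 11, 2022.
Adding 15 calendar days to Feb 11, 2022 gives Feb 26, 2022, which is the last day of the notice period.
From Saturday, Feb 26, 2022, 10 business days (Feb 28, Mar 1, Mar 2, Mar 3, Mar 4, Mar 7, Mar 8, Mar 9, Mar 10, Mar 11, skipping weekends) brings us to Friday, Mar 11, 2022, which is the last day of the standstill period.
The date termination becomes effective: 82 calendar days after Mar 11, 2022 is Jun 1, 2022.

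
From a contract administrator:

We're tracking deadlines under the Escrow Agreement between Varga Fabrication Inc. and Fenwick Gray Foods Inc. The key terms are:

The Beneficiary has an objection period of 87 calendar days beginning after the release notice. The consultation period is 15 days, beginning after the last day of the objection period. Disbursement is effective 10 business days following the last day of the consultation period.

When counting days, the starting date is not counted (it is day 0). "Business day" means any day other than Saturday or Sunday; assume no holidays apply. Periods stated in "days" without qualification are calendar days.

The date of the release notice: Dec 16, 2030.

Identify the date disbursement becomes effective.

Adding 87 calendar days to Dec 16, 2030 gives Mar 13, 2031, which is the last day of the objection period.
Adding 15 calendar days to Mar 13, 2031 gives Mar 28, 2031, which is the last day of the consultation period.
The date disbursement becomes effective: 10 business days after Friday, Mar 28, 2031, skipping weekends — Mar 31, Apr 1, Apr 2, Apr 3, Apr 4, Apr 7, Apr 8, Apr 9, Apr 10, Apr 11 — lands on Friday, Apr 11, 2031.

Apr 11, 2031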